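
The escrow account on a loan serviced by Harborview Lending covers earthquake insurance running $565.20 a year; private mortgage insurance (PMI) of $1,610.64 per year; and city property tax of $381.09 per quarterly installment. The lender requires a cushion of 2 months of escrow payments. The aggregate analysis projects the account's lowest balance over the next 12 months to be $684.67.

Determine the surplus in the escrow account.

$67.97

Earthquake insurance = $565.20/yr
Private mortgage insurance (PMI) = $1,610.64/yr
City property tax = $381.09 × 4 = $1,524.36/yr
Yearly total = $565.20 + $1,610.64 + $1,524.36 = $3,700.20
Per month = $3,700.20 / 12 = $308.35
Cushion = 2 × $308.35 = $616.70
Excess over cushion: $684.67 − $616.70 = $67.97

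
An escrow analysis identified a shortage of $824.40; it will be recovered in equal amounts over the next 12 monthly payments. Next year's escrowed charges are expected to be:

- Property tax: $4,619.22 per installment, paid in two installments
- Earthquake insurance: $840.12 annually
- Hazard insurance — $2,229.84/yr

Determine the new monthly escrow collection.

$1,094.40

Property tax — $4,619.22 × 2 = $9,238.44 per year
Earthquake insurance — $840.12 per year
Hazard insurance — $2,229.84 per year
Annual escrow total = $12,308.40
Monthly = $12,308.40 / 12 = $1,025.70
Shortage spread = $824.40 ÷ 12 = $68.70/mo
New monthly escrow = $1,025.70 + $68.70 = $1,094.40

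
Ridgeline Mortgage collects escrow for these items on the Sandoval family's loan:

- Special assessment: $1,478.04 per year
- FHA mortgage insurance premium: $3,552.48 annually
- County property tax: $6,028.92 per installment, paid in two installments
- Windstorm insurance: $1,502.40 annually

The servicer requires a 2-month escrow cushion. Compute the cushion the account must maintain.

$3,098.46

Special assessment — $1,478.04 per year
FHA mortgage insurance premium — $3,552.48 per year
County property tax — $6,028.92 × 2 = $12,057.84 per year
Windstorm insurance — $1,502.40 per year
Total per year = $18,590.76
Per month = $18,590.76 ÷ 12 = $1,549.23
Required cushion = 2 × $1,549.23 = $3,098.46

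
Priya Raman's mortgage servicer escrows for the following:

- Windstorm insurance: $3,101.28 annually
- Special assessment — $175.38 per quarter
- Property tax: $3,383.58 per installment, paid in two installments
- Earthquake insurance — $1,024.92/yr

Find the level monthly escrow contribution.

Windstorm insurance: $3,101.28/yr
Special assessment: $175.38 × 4 = $701.52/yr
Property tax: $3,383.58 × 2 = $6,767.16/yr
Earthquake insurance: $1,024.92/yr
Combined annual = $3,101.28 + $701.52 + $6,767.16 + $1,024.92 = $11,594.88
Base monthly escrow = $11,594.88 / 12 = $966.24

$966.24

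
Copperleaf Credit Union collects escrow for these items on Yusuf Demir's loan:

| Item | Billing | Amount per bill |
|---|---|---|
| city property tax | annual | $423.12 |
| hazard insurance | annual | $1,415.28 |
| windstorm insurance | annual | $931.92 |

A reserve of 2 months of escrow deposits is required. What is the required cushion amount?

City property tax: $423.12/yr
Hazard insurance: $1,415.28/yr
Windstorm insurance: $931.92/yr
Yearly total = $423.12 + $1,415.28 + $931.92 = $2,770.32
Monthly escrow = $2,770.32 ÷ 12 = $230.86
Cushion = 2 × $230.86 = $461.72

$461.72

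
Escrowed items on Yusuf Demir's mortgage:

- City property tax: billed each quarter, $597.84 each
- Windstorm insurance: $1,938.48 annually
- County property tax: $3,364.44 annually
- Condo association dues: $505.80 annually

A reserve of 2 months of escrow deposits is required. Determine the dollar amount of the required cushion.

$1,366.68

City property tax = $597.84 × 4 = $2,391.36 per year
Windstorm insurance = $1,938.48 per year
County property tax = $3,364.44 per year
Condo association dues = $505.80 per year
Total per year = $8,200.08
Per month = $8,200.08 / 12 = $683.34
Required cushion = 2 × $683.34 = $1,366.68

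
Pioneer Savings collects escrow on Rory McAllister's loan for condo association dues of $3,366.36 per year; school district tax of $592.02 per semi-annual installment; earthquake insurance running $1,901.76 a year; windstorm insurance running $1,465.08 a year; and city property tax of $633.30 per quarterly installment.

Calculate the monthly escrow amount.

Condo association dues: $3,366.36
School district tax: $592.02 × 2 = $1,184.04
Earthquake insurance: $1,901.76
Windstorm insurance: $1,465.08
City property tax: $633.30 × 4 = $2,533.20
Total per year = $10,450.44
Per month = $10,450.44 ÷ 12 = $870.87

$870.87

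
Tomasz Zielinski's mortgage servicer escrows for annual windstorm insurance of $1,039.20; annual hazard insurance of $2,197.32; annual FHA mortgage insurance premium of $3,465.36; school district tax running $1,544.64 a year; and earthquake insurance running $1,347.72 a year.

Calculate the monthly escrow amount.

$799.52

Windstorm insurance = $1,039.20 annually
Hazard insurance = $2,197.32 annually
FHA mortgage insurance premium = $3,465.36 annually
School district tax = $1,544.64 annually
Earthquake insurance = $1,347.72 annually
Annual escrow total = $1,039.20 + $2,197.32 + $3,465.36 + $1,544.64 + $1,347.72 = $9,594.24
Base monthly escrow = $9,594.24 / 12 = $799.52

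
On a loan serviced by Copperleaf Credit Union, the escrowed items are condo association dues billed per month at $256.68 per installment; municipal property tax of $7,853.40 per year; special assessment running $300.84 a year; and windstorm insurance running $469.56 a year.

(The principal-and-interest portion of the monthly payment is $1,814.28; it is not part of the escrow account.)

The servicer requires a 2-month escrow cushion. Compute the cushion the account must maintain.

$1,950.66

Condo association dues = $256.68 × 12 = $3,080.16 per year
Municipal property tax = $7,853.40 per year
Special assessment = $300.84 per year
Windstorm insurance = $469.56 per year
Total per year = $11,703.96
Monthly escrow = $11,703.96 ÷ 12 = $975.33
Cushion = 2 × $975.33 = $1,950.66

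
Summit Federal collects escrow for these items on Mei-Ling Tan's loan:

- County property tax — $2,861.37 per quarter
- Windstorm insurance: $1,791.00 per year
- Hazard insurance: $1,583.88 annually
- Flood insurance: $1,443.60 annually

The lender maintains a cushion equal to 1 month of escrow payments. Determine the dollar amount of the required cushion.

$1,355.33

County property tax — $2,861.37 × 4 = $11,445.48/yr
Windstorm insurance — $1,791.00/yr
Hazard insurance — $1,583.88/yr
Flood insurance — $1,443.60/yr
Total per year = $11,445.48 + $1,791.00 + $1,583.88 + $1,443.60 = $16,263.96
Per month = $16,263.96 / 12 = $1,355.33
Cushion = 1 × $1,355.33 = $1,355.33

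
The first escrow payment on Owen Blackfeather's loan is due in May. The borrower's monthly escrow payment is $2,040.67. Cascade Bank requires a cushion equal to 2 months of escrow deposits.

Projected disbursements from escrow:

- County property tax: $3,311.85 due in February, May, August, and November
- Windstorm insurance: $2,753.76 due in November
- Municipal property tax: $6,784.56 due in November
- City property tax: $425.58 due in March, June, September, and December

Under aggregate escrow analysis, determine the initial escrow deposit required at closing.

Cushion = 2 × $2,040.67 = $4,081.34
Trial balance (start $0, +$2,040.67 each month, − disbursements):
  May: +$2,040.67 − $3,311.85 → -$1,271.18
  Jun: +$2,040.67 − $425.58 → $343.91
  Jul: +$2,040.67 → $2,384.58
  Aug: +$2,040.67 − $3,311.85 → $1,113.40
  Sep: +$2,040.67 − $425.58 → $2,728.49
  Oct: +$2,040.67 → $4,769.16
  Nov: +$2,040.67 − $12,850.17 → -$6,040.34
  Dec: +$2,040.67 − $425.58 → -$4,425.25
  Jan: +$2,040.67 → -$2,384.58
  Feb: +$2,040.67 − $3,311.85 → -$3,655.76
  Mar: +$2,040.67 − $425.58 → -$2,040.67
  Apr: +$2,040.67 → $0.00
Lowest trial balance = -$6,040.34 (Nov)
Initial deposit = cushion − low point = $4,081.34 − (-$6,040.34) = $10,121.68

$10,121.68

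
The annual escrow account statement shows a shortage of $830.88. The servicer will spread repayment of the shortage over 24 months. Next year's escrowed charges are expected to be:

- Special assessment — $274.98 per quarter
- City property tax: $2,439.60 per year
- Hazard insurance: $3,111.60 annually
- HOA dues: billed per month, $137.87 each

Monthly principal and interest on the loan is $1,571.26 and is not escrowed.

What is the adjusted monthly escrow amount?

Special assessment = $274.98 × 4 = $1,099.92 per year
City property tax = $2,439.60 per year
Hazard insurance = $3,111.60 per year
HOA dues = $137.87 × 12 = $1,654.44 per year
Total per year = $1,099.92 + $2,439.60 + $3,111.60 + $1,654.44 = $8,305.56
Monthly = $8,305.56 / 12 = $692.13
Shortage per month = $830.88 / 24 = $34.62
Adjusted monthly = $692.13 + $34.62 = $726.75

$726.75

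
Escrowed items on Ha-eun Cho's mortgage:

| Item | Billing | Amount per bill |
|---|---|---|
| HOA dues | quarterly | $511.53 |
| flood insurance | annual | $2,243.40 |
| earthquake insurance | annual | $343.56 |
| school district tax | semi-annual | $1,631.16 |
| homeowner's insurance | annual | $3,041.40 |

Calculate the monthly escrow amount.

HOA dues = $511.53 × 4 = $2,046.12/yr
Flood insurance = $2,243.40/yr
Earthquake insurance = $343.56/yr
School district tax = $1,631.16 × 2 = $3,262.32/yr
Homeowner's insurance = $3,041.40/yr
Yearly total = $10,936.80
Per month = $10,936.80 / 12 = $911.40

$911.40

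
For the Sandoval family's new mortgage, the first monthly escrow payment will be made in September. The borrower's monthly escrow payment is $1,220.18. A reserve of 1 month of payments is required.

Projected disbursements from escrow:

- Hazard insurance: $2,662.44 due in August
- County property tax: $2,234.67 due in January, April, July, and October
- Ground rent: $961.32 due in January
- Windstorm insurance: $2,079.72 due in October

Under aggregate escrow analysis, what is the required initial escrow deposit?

Cushion = 1 × $1,220.18 = $1,220.18
Trial balance (start $0, +$1,220.18 each month, − disbursements):
  Sep: +$1,220.18 → $1,220.18
  Oct: +$1,220.18 − $4,314.39 → -$1,874.03
  Nov: +$1,220.18 → -$653.85
  Dec: +$1,220.18 → $566.33
  Jan: +$1,220.18 − $3,195.99 → -$1,409.48
  Feb: +$1,220.18 → -$189.30
  Mar: +$1,220.18 → $1,030.88
  Apr: +$1,220.18 − $2,234.67 → $16.39
  May: +$1,220.18 → $1,236.57
  Jun: +$1,220.18 → $2,456.75
  Jul: +$1,220.18 − $2,234.67 → $1,442.26
  Aug: +$1,220.18 − $2,662.44 → $0.00
Lowest trial balance = -$1,874.03 (Oct)
Initial deposit = cushion − low point = $1,220.18 − (-$1,874.03) = $3,094.21

$3,094.21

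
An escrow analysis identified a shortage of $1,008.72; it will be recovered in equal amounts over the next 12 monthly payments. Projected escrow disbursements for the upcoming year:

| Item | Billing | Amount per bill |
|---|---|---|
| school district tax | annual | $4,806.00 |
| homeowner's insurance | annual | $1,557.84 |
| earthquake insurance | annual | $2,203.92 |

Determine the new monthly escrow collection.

$798.04

School district tax = $4,806.00 per year
Homeowner's insurance = $1,557.84 per year
Earthquake insurance = $2,203.92 per year
Annual escrow total = $4,806.00 + $1,557.84 + $2,203.92 = $8,567.76
Per month = $8,567.76 / 12 = $713.98
Shortage per month = $1,008.72 ÷ 12 = $84.06
Adjusted monthly = $713.98 + $84.06 = $798.04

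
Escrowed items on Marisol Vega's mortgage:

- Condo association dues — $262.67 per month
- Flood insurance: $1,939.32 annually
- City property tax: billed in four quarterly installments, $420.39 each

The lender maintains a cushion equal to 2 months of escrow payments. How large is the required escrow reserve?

$1,128.82

Condo association dues — $262.67 × 12 = $3,152.04
Flood insurance — $1,939.32
City property tax — $420.39 × 4 = $1,681.56
Yearly total = $3,152.04 + $1,939.32 + $1,681.56 = $6,772.92
Monthly = $6,772.92 / 12 = $564.41
Required cushion = 2 × $564.41 = $1,128.82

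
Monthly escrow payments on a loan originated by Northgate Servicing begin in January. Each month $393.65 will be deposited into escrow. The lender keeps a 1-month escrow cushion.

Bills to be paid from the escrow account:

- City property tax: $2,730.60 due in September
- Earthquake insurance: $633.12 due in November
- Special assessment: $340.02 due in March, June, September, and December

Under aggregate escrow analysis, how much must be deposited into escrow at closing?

Cushion = 1 × $393.65 = $393.65
Trial balance (start $0, +$393.65 each month, − disbursements):
  Jan: +$393.65 → $393.65
  Feb: +$393.65 → $787.30
  Mar: +$393.65 − $340.02 → $840.93
  Apr: +$393.65 → $1,234.58
  May: +$393.65 → $1,628.23
  Jun: +$393.65 − $340.02 → $1,681.86
  Jul: +$393.65 → $2,075.51
  Aug: +$393.65 → $2,469.16
  Sep: +$393.65 − $3,070.62 → -$207.81
  Oct: +$393.65 → $185.84
  Nov: +$393.65 − $633.12 → -$53.63
  Dec: +$393.65 − $340.02 → $0.00
Lowest trial balance = -$207.81 (Sep)
Initial deposit = cushion − low point = $393.65 − (-$207.81) = $601.46

$601.46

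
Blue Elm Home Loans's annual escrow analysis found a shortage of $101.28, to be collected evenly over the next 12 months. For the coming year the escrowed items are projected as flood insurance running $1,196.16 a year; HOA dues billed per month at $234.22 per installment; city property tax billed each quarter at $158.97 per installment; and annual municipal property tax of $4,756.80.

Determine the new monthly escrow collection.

Flood insurance: $1,196.16
HOA dues: $234.22 × 12 = $2,810.64
City property tax: $158.97 × 4 = $635.88
Municipal property tax: $4,756.80
Combined annual = $1,196.16 + $2,810.64 + $635.88 + $4,756.80 = $9,399.48
Monthly escrow = $9,399.48 / 12 = $783.29
Monthly shortage recovery: $101.28 / 12 = $8.44
New monthly escrow = $783.29 + $8.44 = $791.73

$791.73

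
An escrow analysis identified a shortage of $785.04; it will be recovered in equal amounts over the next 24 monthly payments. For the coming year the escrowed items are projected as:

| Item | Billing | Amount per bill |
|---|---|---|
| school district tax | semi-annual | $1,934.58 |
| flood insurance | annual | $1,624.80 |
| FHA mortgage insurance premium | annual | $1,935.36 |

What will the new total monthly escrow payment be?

School district tax = $1,934.58 × 2 = $3,869.16/yr
Flood insurance = $1,624.80/yr
FHA mortgage insurance premium = $1,935.36/yr
Total per year = $7,429.32
Per month = $7,429.32 / 12 = $619.11
Shortage per month = $785.04 ÷ 24 = $32.71
Adjusted monthly = $619.11 + $32.71 = $651.82

$651.82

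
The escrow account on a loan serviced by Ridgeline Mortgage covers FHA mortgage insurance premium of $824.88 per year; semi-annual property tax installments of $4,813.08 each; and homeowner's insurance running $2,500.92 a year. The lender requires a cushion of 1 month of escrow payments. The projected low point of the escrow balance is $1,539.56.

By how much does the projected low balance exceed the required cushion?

$460.23

FHA mortgage insurance premium — $824.88
Property tax — $4,813.08 × 2 = $9,626.16
Homeowner's insurance — $2,500.92
Yearly total = $824.88 + $9,626.16 + $2,500.92 = $12,951.96
Per month = $12,951.96 ÷ 12 = $1,079.33
Cushion = 1 × $1,079.33 = $1,079.33
Excess over cushion: $1,539.56 − $1,079.33 = $460.23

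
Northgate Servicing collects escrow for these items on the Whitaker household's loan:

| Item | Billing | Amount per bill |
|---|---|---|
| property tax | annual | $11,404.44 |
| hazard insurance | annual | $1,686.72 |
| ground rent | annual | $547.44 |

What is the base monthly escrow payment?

Property tax — $11,404.44 annually
Hazard insurance — $1,686.72 annually
Ground rent — $547.44 annually
Annual escrow total = $11,404.44 + $1,686.72 + $547.44 = $13,638.60
Base monthly escrow = $13,638.60 ÷ 12 = $1,136.55

$1,136.55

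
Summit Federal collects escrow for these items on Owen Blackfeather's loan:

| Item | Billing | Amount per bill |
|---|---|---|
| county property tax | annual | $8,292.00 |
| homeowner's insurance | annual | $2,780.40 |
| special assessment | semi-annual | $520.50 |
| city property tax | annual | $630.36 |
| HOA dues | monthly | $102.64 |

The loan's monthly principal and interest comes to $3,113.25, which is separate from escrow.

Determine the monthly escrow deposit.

$1,164.62

County property tax: $8,292.00
Homeowner's insurance: $2,780.40
Special assessment: $520.50 × 2 = $1,041.00
City property tax: $630.36
HOA dues: $102.64 × 12 = $1,231.68
Annual escrow total = $8,292.00 + $2,780.40 + $1,041.00 + $630.36 + $1,231.68 = $13,975.44
Monthly = $13,975.44 ÷ 12 = $1,164.62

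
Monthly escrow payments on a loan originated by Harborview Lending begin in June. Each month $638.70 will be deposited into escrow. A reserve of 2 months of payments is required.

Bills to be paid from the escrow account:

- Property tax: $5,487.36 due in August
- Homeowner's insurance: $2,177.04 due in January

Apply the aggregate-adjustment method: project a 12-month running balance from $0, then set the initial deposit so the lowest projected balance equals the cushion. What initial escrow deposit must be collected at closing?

$4,848.66

Cushion = 2 × $638.70 = $1,277.40
Trial balance (start $0, +$638.70 each month, − disbursements):
  Jun: +$638.70 → $638.70
  Jul: +$638.70 → $1,277.40
  Aug: +$638.70 − $5,487.36 → -$3,571.26
  Sep: +$638.70 → -$2,932.56
  Oct: +$638.70 → -$2,293.86
  Nov: +$638.70 → -$1,655.16
  Dec: +$638.70 → -$1,016.46
  Jan: +$638.70 − $2,177.04 → -$2,554.80
  Feb: +$638.70 → -$1,916.10
  Mar: +$638.70 → -$1,277.40
  Apr: +$638.70 → -$638.70
  May: +$638.70 → $0.00
Lowest trial balance = -$3,571.26 (Aug)
Initial deposit = cushion − low point = $1,277.40 − (-$3,571.26) = $4,848.66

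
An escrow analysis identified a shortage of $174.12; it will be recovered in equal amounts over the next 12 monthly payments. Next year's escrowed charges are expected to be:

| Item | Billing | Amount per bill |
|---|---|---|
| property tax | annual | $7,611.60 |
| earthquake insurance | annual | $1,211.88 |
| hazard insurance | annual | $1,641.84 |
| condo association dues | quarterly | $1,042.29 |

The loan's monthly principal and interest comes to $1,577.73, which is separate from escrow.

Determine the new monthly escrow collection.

$1,234.05

Property tax: $7,611.60 annually
Earthquake insurance: $1,211.88 annually
Hazard insurance: $1,641.84 annually
Condo association dues: $1,042.29 × 4 = $4,169.16 annually
Annual escrow total = $7,611.60 + $1,211.88 + $1,641.84 + $4,169.16 = $14,634.48
Per month = $14,634.48 ÷ 12 = $1,219.54
Monthly shortage recovery: $174.12 ÷ 12 = $14.51
New monthly escrow = $1,219.54 + $14.51 = $1,234.05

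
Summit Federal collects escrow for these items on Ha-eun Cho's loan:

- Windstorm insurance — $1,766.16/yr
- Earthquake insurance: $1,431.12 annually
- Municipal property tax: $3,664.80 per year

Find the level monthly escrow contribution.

$571.84

Windstorm insurance — $1,766.16/yr
Earthquake insurance — $1,431.12/yr
Municipal property tax — $3,664.80/yr
Total per year = $1,766.16 + $1,431.12 + $3,664.80 = $6,862.08
Monthly escrow = $6,862.08 ÷ 12 = $571.84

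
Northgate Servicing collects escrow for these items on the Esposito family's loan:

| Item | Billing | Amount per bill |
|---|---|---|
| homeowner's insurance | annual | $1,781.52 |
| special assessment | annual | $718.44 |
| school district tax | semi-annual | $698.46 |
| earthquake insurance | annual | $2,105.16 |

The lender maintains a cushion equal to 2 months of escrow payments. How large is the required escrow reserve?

Homeowner's insurance: $1,781.52 per year
Special assessment: $718.44 per year
School district tax: $698.46 × 2 = $1,396.92 per year
Earthquake insurance: $2,105.16 per year
Annual escrow total = $1,781.52 + $718.44 + $1,396.92 + $2,105.16 = $6,002.04
Monthly escrow = $6,002.04 / 12 = $500.17
Reserve = 2 × $500.17 = $1,000.34

$1,000.34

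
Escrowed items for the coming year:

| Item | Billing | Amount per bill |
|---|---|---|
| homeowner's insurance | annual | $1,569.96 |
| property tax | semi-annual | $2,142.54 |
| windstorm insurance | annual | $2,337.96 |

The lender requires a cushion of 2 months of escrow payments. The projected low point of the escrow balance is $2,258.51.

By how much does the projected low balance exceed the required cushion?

Homeowner's insurance — $1,569.96 annually
Property tax — $2,142.54 × 2 = $4,285.08 annually
Windstorm insurance — $2,337.96 annually
Total per year = $1,569.96 + $4,285.08 + $2,337.96 = $8,193.00
Per month = $8,193.00 / 12 = $682.75
Required reserve = 2 × $682.75 = $1,365.50
Surplus = $2,258.51 − $1,365.50 = $893.01

$893.01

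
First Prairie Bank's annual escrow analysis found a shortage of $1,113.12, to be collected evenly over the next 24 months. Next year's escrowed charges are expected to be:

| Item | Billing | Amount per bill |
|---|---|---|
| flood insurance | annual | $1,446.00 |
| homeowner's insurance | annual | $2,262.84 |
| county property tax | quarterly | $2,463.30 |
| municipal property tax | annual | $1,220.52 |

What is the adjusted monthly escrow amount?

Flood insurance: $1,446.00 annually
Homeowner's insurance: $2,262.84 annually
County property tax: $2,463.30 × 4 = $9,853.20 annually
Municipal property tax: $1,220.52 annually
Yearly total = $14,782.56
Monthly escrow = $14,782.56 / 12 = $1,231.88
Monthly shortage recovery: $1,113.12 ÷ 24 = $46.38
Adjusted monthly = $1,231.88 + $46.38 = $1,278.26

$1,278.26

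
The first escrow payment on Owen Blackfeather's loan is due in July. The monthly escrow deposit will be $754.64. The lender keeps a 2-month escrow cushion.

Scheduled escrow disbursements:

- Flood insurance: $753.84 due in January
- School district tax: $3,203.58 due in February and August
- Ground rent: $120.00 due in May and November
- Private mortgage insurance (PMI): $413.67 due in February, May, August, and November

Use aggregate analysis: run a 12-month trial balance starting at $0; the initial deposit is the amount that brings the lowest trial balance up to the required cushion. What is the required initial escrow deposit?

Cushion = 2 × $754.64 = $1,509.28
Trial balance (start $0, +$754.64 each month, − disbursements):
  Jul: +$754.64 → $754.64
  Aug: +$754.64 − $3,617.25 → -$2,107.97
  Sep: +$754.64 → -$1,353.33
  Oct: +$754.64 → -$598.69
  Nov: +$754.64 − $533.67 → -$377.72
  Dec: +$754.64 → $376.92
  Jan: +$754.64 − $753.84 → $377.72
  Feb: +$754.64 − $3,617.25 → -$2,484.89
  Mar: +$754.64 → -$1,730.25
  Apr: +$754.64 → -$975.61
  May: +$754.64 − $533.67 → -$754.64
  Jun: +$754.64 → $0.00
Lowest trial balance = -$2,484.89 (Feb)
Initial deposit = cushion − low point = $1,509.28 − (-$2,484.89) = $3,994.17

$3,994.17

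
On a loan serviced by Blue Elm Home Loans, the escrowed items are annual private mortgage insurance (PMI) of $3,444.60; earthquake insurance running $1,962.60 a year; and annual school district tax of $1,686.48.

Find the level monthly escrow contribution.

Private mortgage insurance (PMI) — $3,444.60/yr
Earthquake insurance — $1,962.60/yr
School district tax — $1,686.48/yr
Total per year = $3,444.60 + $1,962.60 + $1,686.48 = $7,093.68
Per month = $7,093.68 ÷ 12 = $591.14

$591.14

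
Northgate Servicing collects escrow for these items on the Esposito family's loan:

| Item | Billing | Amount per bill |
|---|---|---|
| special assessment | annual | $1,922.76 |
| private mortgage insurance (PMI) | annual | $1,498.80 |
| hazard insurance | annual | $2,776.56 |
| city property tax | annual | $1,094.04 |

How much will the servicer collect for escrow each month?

$607.68

Special assessment — $1,922.76
Private mortgage insurance (PMI) — $1,498.80
Hazard insurance — $2,776.56
City property tax — $1,094.04
Total per year = $7,292.16
Per month = $7,292.16 ÷ 12 = $607.68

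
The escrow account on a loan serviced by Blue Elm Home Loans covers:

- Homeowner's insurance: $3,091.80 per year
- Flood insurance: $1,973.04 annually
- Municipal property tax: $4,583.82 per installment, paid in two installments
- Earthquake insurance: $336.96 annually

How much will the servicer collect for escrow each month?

Homeowner's insurance = $3,091.80 per year
Flood insurance = $1,973.04 per year
Municipal property tax = $4,583.82 × 2 = $9,167.64 per year
Earthquake insurance = $336.96 per year
Annual escrow total = $14,569.44
Per month = $14,569.44 / 12 = $1,214.12

$1,214.12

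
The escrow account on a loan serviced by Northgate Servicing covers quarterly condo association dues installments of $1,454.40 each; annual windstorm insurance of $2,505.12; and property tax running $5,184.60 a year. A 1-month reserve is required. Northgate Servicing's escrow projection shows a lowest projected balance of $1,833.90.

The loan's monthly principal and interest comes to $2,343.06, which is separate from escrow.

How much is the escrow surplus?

Condo association dues: $1,454.40 × 4 = $5,817.60 per year
Windstorm insurance: $2,505.12 per year
Property tax: $5,184.60 per year
Annual escrow total = $13,507.32
Monthly = $13,507.32 / 12 = $1,125.61
Required reserve = 1 × $1,125.61 = $1,125.61
Excess over cushion: $1,833.90 − $1,125.61 = $708.29

$708.29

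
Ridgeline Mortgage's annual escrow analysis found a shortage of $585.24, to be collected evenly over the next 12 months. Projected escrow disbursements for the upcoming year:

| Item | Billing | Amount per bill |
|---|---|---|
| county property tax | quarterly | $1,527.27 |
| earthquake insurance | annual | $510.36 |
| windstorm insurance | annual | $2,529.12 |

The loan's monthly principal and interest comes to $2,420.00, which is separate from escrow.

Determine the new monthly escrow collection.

County property tax — $1,527.27 × 4 = $6,109.08/yr
Earthquake insurance — $510.36/yr
Windstorm insurance — $2,529.12/yr
Total annual escrow = $9,148.56
Per month = $9,148.56 ÷ 12 = $762.38
Shortage spread = $585.24 / 12 = $48.77/mo
New monthly escrow = $762.38 + $48.77 = $811.15

$811.15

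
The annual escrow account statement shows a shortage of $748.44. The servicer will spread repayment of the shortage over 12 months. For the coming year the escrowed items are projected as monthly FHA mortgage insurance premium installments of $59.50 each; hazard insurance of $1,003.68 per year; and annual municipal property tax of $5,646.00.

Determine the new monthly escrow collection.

FHA mortgage insurance premium = $59.50 × 12 = $714.00 per year
Hazard insurance = $1,003.68 per year
Municipal property tax = $5,646.00 per year
Combined annual = $714.00 + $1,003.68 + $5,646.00 = $7,363.68
Base monthly escrow = $7,363.68 / 12 = $613.64
Monthly shortage recovery: $748.44 / 12 = $62.37
Adjusted monthly = $613.64 + $62.37 = $676.01

$676.01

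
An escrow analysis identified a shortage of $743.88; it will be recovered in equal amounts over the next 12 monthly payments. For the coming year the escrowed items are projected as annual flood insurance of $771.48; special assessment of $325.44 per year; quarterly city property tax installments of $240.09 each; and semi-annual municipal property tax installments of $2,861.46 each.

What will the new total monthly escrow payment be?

Flood insurance — $771.48
Special assessment — $325.44
City property tax — $240.09 × 4 = $960.36
Municipal property tax — $2,861.46 × 2 = $5,722.92
Yearly total = $771.48 + $325.44 + $960.36 + $5,722.92 = $7,780.20
Per month = $7,780.20 ÷ 12 = $648.35
Shortage spread = $743.88 ÷ 12 = $61.99/mo
New monthly escrow = $648.35 + $61.99 = $710.34

$710.34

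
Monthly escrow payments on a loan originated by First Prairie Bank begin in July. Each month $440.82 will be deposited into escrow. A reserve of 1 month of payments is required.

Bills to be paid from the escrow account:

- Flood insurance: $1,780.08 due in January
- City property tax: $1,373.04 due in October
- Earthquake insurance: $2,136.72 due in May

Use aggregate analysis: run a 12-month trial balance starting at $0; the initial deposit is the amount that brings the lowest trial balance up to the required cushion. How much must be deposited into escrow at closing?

$881.64

Cushion = 1 × $440.82 = $440.82
Trial balance (start $0, +$440.82 each month, − disbursements):
  Jul: +$440.82 → $440.82
  Aug: +$440.82 → $881.64
  Sep: +$440.82 → $1,322.46
  Oct: +$440.82 − $1,373.04 → $390.24
  Nov: +$440.82 → $831.06
  Dec: +$440.82 → $1,271.88
  Jan: +$440.82 − $1,780.08 → -$67.38
  Feb: +$440.82 → $373.44
  Mar: +$440.82 → $814.26
  Apr: +$440.82 → $1,255.08
  May: +$440.82 − $2,136.72 → -$440.82
  Jun: +$440.82 → $0.00
Lowest trial balance = -$440.82 (May)
Initial deposit = cushion − low point = $440.82 − (-$440.82) = $881.64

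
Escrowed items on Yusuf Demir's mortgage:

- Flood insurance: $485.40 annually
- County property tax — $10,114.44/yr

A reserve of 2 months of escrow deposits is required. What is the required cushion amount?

Flood insurance: $485.40 annually
County property tax: $10,114.44 annually
Total per year = $485.40 + $10,114.44 = $10,599.84
Monthly escrow = $10,599.84 / 12 = $883.32
Cushion = 2 × $883.32 = $1,766.64

$1,766.64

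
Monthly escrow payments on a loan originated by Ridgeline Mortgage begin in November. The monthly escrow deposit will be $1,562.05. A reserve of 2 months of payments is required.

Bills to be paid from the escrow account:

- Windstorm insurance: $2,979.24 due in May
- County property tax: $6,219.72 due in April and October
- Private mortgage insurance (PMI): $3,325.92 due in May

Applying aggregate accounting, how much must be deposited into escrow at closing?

$4,714.63

Cushion = 2 × $1,562.05 = $3,124.10
Trial balance (start $0, +$1,562.05 each month, − disbursements):
  Nov: +$1,562.05 → $1,562.05
  Dec: +$1,562.05 → $3,124.10
  Jan: +$1,562.05 → $4,686.15
  Feb: +$1,562.05 → $6,248.20
  Mar: +$1,562.05 → $7,810.25
  Apr: +$1,562.05 − $6,219.72 → $3,152.58
  May: +$1,562.05 − $6,305.16 → -$1,590.53
  Jun: +$1,562.05 → -$28.48
  Jul: +$1,562.05 → $1,533.57
  Aug: +$1,562.05 → $3,095.62
  Sep: +$1,562.05 → $4,657.67
  Oct: +$1,562.05 − $6,219.72 → $0.00
Lowest trial balance = -$1,590.53 (May)
Initial deposit = cushion − low point = $3,124.10 − (-$1,590.53) = $4,714.63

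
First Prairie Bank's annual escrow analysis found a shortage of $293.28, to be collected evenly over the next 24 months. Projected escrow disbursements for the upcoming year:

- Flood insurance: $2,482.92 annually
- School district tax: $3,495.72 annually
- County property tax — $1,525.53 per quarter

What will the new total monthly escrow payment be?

$1,018.95

Flood insurance = $2,482.92
School district tax = $3,495.72
County property tax = $1,525.53 × 4 = $6,102.12
Total per year = $2,482.92 + $3,495.72 + $6,102.12 = $12,080.76
Base monthly escrow = $12,080.76 ÷ 12 = $1,006.73
Shortage per month = $293.28 ÷ 24 = $12.22
New monthly escrow = $1,006.73 + $12.22 = $1,018.95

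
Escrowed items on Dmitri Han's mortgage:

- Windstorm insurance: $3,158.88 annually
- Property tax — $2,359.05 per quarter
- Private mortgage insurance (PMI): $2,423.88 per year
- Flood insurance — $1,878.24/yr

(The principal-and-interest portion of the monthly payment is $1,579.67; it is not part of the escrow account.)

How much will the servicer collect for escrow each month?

Windstorm insurance: $3,158.88 per year
Property tax: $2,359.05 × 4 = $9,436.20 per year
Private mortgage insurance (PMI): $2,423.88 per year
Flood insurance: $1,878.24 per year
Total annual escrow = $3,158.88 + $9,436.20 + $2,423.88 + $1,878.24 = $16,897.20
Monthly = $16,897.20 / 12 = $1,408.10

$1,408.10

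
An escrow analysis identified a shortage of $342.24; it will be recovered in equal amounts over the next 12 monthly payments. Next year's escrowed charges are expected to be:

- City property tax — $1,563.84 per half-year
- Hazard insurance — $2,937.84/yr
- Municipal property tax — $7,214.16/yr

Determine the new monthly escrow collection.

City property tax — $1,563.84 × 2 = $3,127.68 annually
Hazard insurance — $2,937.84 annually
Municipal property tax — $7,214.16 annually
Annual escrow total = $13,279.68
Per month = $13,279.68 ÷ 12 = $1,106.64
Monthly shortage recovery: $342.24 ÷ 12 = $28.52
New monthly escrow = $1,106.64 + $28.52 = $1,135.16

$1,135.16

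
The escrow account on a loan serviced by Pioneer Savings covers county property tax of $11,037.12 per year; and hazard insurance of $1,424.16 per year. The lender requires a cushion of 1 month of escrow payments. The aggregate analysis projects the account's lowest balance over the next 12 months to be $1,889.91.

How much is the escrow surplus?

$851.47

County property tax: $11,037.12/yr
Hazard insurance: $1,424.16/yr
Total annual escrow = $12,461.28
Monthly escrow = $12,461.28 ÷ 12 = $1,038.44
Required cushion = 1 × $1,038.44 = $1,038.44
Surplus = $1,889.91 − $1,038.44 = $851.47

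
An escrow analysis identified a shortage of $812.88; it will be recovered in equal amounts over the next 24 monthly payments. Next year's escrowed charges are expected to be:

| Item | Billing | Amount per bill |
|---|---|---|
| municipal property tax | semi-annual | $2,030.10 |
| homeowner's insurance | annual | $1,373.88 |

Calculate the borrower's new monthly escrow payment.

Municipal property tax = $2,030.10 × 2 = $4,060.20
Homeowner's insurance = $1,373.88
Annual escrow total = $4,060.20 + $1,373.88 = $5,434.08
Per month = $5,434.08 / 12 = $452.84
Monthly shortage recovery: $812.88 ÷ 24 = $33.87
New monthly escrow = $452.84 + $33.87 = $486.71

$486.71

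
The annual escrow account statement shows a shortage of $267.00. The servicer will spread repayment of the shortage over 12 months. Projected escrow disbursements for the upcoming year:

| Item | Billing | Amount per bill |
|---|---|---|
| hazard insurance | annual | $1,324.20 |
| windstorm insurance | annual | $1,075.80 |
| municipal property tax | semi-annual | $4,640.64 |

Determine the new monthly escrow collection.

Hazard insurance — $1,324.20/yr
Windstorm insurance — $1,075.80/yr
Municipal property tax — $4,640.64 × 2 = $9,281.28/yr
Annual escrow total = $1,324.20 + $1,075.80 + $9,281.28 = $11,681.28
Monthly = $11,681.28 / 12 = $973.44
Shortage spread = $267.00 ÷ 12 = $22.25/mo
New monthly escrow = $973.44 + $22.25 = $995.69

$995.69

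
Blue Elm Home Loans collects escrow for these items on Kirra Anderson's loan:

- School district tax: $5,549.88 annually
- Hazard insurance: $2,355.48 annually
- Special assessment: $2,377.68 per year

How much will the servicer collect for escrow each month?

School district tax = $5,549.88/yr
Hazard insurance = $2,355.48/yr
Special assessment = $2,377.68/yr
Total annual escrow = $10,283.04
Monthly = $10,283.04 / 12 = $856.92

$856.92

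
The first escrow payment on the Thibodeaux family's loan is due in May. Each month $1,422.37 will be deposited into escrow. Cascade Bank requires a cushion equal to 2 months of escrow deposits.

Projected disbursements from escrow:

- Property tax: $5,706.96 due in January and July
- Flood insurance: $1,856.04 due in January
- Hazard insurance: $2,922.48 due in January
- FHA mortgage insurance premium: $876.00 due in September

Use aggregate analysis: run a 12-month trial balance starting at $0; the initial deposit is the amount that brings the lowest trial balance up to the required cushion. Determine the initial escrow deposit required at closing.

$7,111.85

Cushion = 2 × $1,422.37 = $2,844.74
Trial balance (start $0, +$1,422.37 each month, − disbursements):
  May: +$1,422.37 → $1,422.37
  Jun: +$1,422.37 → $2,844.74
  Jul: +$1,422.37 − $5,706.96 → -$1,439.85
  Aug: +$1,422.37 → -$17.48
  Sep: +$1,422.37 − $876.00 → $528.89
  Oct: +$1,422.37 → $1,951.26
  Nov: +$1,422.37 → $3,373.63
  Dec: +$1,422.37 → $4,796.00
  Jan: +$1,422.37 − $10,485.48 → -$4,267.11
  Feb: +$1,422.37 → -$2,844.74
  Mar: +$1,422.37 → -$1,422.37
  Apr: +$1,422.37 → $0.00
Lowest trial balance = -$4,267.11 (Jan)
Initial deposit = cushion − low point = $2,844.74 − (-$4,267.11) = $7,111.85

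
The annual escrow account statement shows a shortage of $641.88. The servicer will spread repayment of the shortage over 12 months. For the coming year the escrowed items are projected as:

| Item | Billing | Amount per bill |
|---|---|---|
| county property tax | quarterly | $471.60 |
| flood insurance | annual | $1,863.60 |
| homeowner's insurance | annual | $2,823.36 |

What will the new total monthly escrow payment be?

County property tax: $471.60 × 4 = $1,886.40
Flood insurance: $1,863.60
Homeowner's insurance: $2,823.36
Total per year = $1,886.40 + $1,863.60 + $2,823.36 = $6,573.36
Monthly = $6,573.36 / 12 = $547.78
Monthly shortage recovery: $641.88 ÷ 12 = $53.49
Adjusted monthly = $547.78 + $53.49 = $601.27

$601.27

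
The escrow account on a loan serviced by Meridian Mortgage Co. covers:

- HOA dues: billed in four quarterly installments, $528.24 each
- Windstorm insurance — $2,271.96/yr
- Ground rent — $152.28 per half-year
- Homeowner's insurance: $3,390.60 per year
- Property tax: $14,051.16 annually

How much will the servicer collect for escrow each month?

$1,844.27

HOA dues — $528.24 × 4 = $2,112.96 annually
Windstorm insurance — $2,271.96 annually
Ground rent — $152.28 × 2 = $304.56 annually
Homeowner's insurance — $3,390.60 annually
Property tax — $14,051.16 annually
Annual escrow total = $22,131.24
Monthly = $22,131.24 / 12 = $1,844.27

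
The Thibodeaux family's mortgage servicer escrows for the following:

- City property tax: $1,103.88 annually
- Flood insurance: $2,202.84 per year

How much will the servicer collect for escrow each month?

$275.56

City property tax = $1,103.88
Flood insurance = $2,202.84
Combined annual = $1,103.88 + $2,202.84 = $3,306.72
Base monthly escrow = $3,306.72 ÷ 12 = $275.56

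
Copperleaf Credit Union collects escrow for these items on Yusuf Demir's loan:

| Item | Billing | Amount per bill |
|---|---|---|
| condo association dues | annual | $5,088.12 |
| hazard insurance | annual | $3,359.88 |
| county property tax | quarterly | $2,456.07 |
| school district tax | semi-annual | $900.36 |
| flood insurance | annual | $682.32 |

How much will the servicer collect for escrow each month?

$1,729.61

Condo association dues: $5,088.12/yr
Hazard insurance: $3,359.88/yr
County property tax: $2,456.07 × 4 = $9,824.28/yr
School district tax: $900.36 × 2 = $1,800.72/yr
Flood insurance: $682.32/yr
Total annual escrow = $20,755.32
Monthly = $20,755.32 / 12 = $1,729.61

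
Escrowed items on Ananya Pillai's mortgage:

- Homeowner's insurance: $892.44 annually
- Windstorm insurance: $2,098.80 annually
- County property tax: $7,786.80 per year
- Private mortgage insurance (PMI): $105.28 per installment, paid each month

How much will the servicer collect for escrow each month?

Homeowner's insurance: $892.44 per year
Windstorm insurance: $2,098.80 per year
County property tax: $7,786.80 per year
Private mortgage insurance (PMI): $105.28 × 12 = $1,263.36 per year
Annual escrow total = $892.44 + $2,098.80 + $7,786.80 + $1,263.36 = $12,041.40
Per month = $12,041.40 ÷ 12 = $1,003.45

$1,003.45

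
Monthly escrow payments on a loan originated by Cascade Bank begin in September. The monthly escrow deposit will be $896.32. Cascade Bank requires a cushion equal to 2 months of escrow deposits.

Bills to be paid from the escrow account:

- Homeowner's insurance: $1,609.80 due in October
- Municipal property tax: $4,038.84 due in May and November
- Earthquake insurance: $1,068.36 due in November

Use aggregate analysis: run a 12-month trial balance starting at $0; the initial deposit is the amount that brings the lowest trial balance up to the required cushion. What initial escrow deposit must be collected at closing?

$5,820.68

Cushion = 2 × $896.32 = $1,792.64
Trial balance (start $0, +$896.32 each month, − disbursements):
  Sep: +$896.32 → $896.32
  Oct: +$896.32 − $1,609.80 → $182.84
  Nov: +$896.32 − $5,107.20 → -$4,028.04
  Dec: +$896.32 → -$3,131.72
  Jan: +$896.32 → -$2,235.40
  Feb: +$896.32 → -$1,339.08
  Mar: +$896.32 → -$442.76
  Apr: +$896.32 → $453.56
  May: +$896.32 − $4,038.84 → -$2,688.96
  Jun: +$896.32 → -$1,792.64
  Jul: +$896.32 → -$896.32
  Aug: +$896.32 → $0.00
Lowest trial balance = -$4,028.04 (Nov)
Initial deposit = cushion − low point = $1,792.64 − (-$4,028.04) = $5,820.68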